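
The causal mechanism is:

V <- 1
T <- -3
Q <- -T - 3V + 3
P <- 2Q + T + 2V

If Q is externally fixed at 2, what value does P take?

The intervention breaks the incoming arrows to Q: Q <- -T - 3V + 3 no longer applies, and Q = 2.
P = 2Q + T + 2V  [with Q=2, T=-3, V=1]  = 3

3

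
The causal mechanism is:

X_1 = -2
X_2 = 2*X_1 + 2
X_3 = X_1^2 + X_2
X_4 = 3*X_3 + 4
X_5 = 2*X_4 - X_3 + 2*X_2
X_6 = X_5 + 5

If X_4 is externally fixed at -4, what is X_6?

Under do(X_4=-4), the mechanism X_4 = 3*X_3 + 4 is discarded; X_4 is fixed at -4.
X_2 = 2*X_1 + 2  [with X_1=-2]  = -2
X_3 = X_1^2 + X_2  [with X_1=-2, X_2=-2]  = 2
X_5 = 2*X_4 - X_3 + 2*X_2  [with X_4=-4, X_3=2, X_2=-2]  = -14
X_6 = X_5 + 5  [with X_5=-14]  = -9

-9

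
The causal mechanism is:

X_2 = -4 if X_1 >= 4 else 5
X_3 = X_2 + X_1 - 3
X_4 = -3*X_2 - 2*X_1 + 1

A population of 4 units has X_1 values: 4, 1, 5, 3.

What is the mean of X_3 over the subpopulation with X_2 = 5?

Conditioning on X_2=5 selects the 2 unit(s) with X_1 ∈ {1, 3}. Their X_3 values: 3, 5. Mean = 4.

4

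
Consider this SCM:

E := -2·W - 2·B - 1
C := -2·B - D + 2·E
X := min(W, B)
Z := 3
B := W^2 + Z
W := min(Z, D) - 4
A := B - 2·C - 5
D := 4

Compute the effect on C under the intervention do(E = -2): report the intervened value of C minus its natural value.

Intervening sets E = -2 and removes its equation (E := -2·W - 2·B - 1).
W = min(Z, D) - 4  [with Z=3, D=4]  = -1
B = W^2 + Z  [with W=-1, Z=3]  = 4
C = -2·B - D + 2·E  [with B=4, D=4, E=-2]  = -16
Without intervention: W = min(Z, D) - 4  [with Z=3, D=4]  = -1; B = W^2 + Z  [with W=-1, Z=3]  = 4; E = -2·W - 2·B - 1  [with W=-1, B=4]  = -7; C = -2·B - D + 2·E  [with B=4, D=4, E=-7]  = -26.
Change = -16 − (-26) = 10.

10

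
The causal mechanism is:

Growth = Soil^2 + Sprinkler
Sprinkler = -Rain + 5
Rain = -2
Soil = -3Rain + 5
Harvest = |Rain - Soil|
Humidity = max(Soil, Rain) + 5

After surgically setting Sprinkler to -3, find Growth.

118

Under do(Sprinkler=-3), the mechanism Sprinkler = -Rain + 5 is discarded; Sprinkler is fixed at -3.
Soil = -3Rain + 5  [with Rain=-2]  = 11
Growth = Soil^2 + Sprinkler  [with Soil=11, Sprinkler=-3]  = 118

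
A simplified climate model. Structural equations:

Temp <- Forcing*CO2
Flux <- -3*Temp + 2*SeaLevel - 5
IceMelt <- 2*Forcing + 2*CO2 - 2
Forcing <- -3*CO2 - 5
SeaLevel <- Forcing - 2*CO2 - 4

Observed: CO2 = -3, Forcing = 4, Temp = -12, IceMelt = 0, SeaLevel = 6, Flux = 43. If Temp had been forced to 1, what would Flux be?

4

The intervention breaks the incoming arrows to Temp: Temp <- Forcing*CO2 no longer applies, and Temp = 1.
Forcing = -3*CO2 - 5  [with CO2=-3]  = 4
SeaLevel = Forcing - 2*CO2 - 4  [with Forcing=4, CO2=-3]  = 6
Flux = -3*Temp + 2*SeaLevel - 5  [with Temp=1, SeaLevel=6]  = 4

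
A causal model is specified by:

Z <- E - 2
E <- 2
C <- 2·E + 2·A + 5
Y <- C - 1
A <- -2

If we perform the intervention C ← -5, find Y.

-6

The intervention breaks the incoming arrows to C: C <- 2·E + 2·A + 5 no longer applies, and C = -5.
Y = C - 1  [with C=-5]  = -6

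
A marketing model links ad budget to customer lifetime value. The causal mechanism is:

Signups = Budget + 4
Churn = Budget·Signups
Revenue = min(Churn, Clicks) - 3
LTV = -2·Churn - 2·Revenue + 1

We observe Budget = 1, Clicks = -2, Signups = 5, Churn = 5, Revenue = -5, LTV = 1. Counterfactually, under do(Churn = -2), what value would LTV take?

15

Under do(Churn=-2), the mechanism Churn = Budget·Signups is discarded; Churn is fixed at -2.
Revenue = min(Churn, Clicks) - 3  [with Churn=-2, Clicks=-2]  = -5
LTV = -2·Churn - 2·Revenue + 1  [with Churn=-2, Revenue=-5]  = 15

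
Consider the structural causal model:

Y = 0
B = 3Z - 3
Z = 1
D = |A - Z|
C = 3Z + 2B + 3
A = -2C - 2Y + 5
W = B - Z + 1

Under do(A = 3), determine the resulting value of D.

Intervening sets A = 3 and removes its equation (A = -2C - 2Y + 5).
D = |A - Z|  [with A=3, Z=1]  = 2

2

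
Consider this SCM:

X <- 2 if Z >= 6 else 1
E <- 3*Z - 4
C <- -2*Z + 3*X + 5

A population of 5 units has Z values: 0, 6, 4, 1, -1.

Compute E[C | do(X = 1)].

4

The intervention sets X=1 in all 5 units regardless of Z. Recomputing C per unit gives 8, -4, 0, 6, 10; average 4.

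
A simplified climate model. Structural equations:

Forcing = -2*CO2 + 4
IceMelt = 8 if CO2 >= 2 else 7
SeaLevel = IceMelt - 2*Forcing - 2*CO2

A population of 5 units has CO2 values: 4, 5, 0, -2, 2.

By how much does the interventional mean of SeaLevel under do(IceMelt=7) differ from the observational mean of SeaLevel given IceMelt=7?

5.6

The intervention sets IceMelt=7 in all 5 units regardless of CO2. Recomputing SeaLevel per unit gives 7, 9, -1, -5, 3; average 2.6.
Observing IceMelt=7 restricts to units where IceMelt's equation naturally yields 7: CO2 ∈ {0, -2}. In that subpopulation SeaLevel = -1, -5, mean -3.
Difference = 2.6 − (-3) = 5.6.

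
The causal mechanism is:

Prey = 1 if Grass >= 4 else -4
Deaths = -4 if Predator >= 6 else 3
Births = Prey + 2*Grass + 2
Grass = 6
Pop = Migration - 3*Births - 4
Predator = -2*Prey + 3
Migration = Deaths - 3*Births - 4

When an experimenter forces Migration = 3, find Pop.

-46

Intervening sets Migration = 3 and removes its equation (Migration = Deaths - 3*Births - 4).
Prey = 1 if Grass >= 4 else -4  [with Grass=6]  = 1
Births = Prey + 2*Grass + 2  [with Prey=1, Grass=6]  = 15
Pop = Migration - 3*Births - 4  [with Migration=3, Births=15]  = -46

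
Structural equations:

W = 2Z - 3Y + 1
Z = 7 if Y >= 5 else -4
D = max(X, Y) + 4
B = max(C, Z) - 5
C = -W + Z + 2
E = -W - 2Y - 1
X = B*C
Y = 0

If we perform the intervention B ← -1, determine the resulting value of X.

-5

Intervening sets B = -1 and removes its equation (B = max(C, Z) - 5).
Z = 7 if Y >= 5 else -4  [with Y=0]  = -4
W = 2Z - 3Y + 1  [with Z=-4, Y=0]  = -7
C = -W + Z + 2  [with W=-7, Z=-4]  = 5
X = B*C  [with B=-1, C=5]  = -5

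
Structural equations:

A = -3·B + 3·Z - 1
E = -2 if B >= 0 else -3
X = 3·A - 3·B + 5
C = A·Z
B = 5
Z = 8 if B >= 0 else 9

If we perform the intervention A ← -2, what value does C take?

-16

The intervention breaks the incoming arrows to A: A = -3·B + 3·Z - 1 no longer applies, and A = -2.
Z = 8 if B >= 0 else 9  [with B=5]  = 8
C = A·Z  [with A=-2, Z=8]  = -16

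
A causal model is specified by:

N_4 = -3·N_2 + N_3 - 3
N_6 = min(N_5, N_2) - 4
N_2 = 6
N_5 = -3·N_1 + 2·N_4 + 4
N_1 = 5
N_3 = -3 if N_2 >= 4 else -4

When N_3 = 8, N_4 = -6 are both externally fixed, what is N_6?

-27

Setting N_3 = 8, N_4 = -6 by intervention discards those variables' equations.
N_5 = -3·N_1 + 2·N_4 + 4  [with N_1=5, N_4=-6]  = -23
N_6 = min(N_5, N_2) - 4  [with N_5=-23, N_2=6]  = -27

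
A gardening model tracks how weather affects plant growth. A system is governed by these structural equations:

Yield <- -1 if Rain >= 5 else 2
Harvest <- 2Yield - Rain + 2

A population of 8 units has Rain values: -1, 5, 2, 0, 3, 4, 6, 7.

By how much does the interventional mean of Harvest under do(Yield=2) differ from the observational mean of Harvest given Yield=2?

do(Yield=2) breaks Yield's dependence on Rain. With Yield=2 fixed, Harvest across the units is 7, 1, 4, 6, 3, 2, 0, -1, mean 2.75.
Conditioning on Yield=2 selects the 5 unit(s) with Rain ∈ {-1, 2, 0, 3, 4}. Their Harvest values: 7, 4, 6, 3, 2. Mean = 4.4.
Difference = 2.75 − 4.4 = -1.65.

-1.65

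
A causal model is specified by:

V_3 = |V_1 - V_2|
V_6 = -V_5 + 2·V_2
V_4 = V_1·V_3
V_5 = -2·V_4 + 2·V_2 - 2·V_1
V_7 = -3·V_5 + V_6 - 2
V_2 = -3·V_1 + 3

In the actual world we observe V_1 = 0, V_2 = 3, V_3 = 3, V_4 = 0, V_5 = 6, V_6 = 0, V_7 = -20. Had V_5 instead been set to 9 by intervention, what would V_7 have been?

-32

Under do(V_5=9), the mechanism V_5 = -2·V_4 + 2·V_2 - 2·V_1 is discarded; V_5 is fixed at 9.
V_2 = -3·V_1 + 3  [with V_1=0]  = 3
V_6 = -V_5 + 2·V_2  [with V_5=9, V_2=3]  = -3
V_7 = -3·V_5 + V_6 - 2  [with V_5=9, V_6=-3]  = -32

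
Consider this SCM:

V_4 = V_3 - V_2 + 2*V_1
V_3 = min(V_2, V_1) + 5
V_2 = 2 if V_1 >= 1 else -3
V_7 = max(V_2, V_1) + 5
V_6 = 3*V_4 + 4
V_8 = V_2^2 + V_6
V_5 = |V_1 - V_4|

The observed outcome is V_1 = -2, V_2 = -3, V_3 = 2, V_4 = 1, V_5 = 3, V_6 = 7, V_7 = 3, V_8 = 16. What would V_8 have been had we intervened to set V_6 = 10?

19

Intervening sets V_6 = 10 and removes its equation (V_6 = 3*V_4 + 4).
V_2 = 2 if V_1 >= 1 else -3  [with V_1=-2]  = -3
V_8 = V_2^2 + V_6  [with V_2=-3, V_6=10]  = 19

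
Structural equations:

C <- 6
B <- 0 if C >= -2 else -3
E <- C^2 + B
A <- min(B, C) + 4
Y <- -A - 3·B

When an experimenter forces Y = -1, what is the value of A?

4

The intervention breaks the incoming arrows to Y: Y <- -A - 3·B no longer applies, and Y = -1.
Since A is not a descendant of the intervened variable, it is unaffected.
B = 0 if C >= -2 else -3  [with C=6]  = 0
A = min(B, C) + 4  [with B=0, C=6]  = 4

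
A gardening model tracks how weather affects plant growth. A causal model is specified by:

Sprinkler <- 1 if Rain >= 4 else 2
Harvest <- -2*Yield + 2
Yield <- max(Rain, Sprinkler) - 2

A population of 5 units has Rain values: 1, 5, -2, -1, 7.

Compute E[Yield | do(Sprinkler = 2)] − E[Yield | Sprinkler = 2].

1.6

do(Sprinkler=2) breaks Sprinkler's dependence on Rain. With Sprinkler=2 fixed, Yield across the units is 0, 3, 0, 0, 5, mean 1.6.
Conditioning on Sprinkler=2 selects the 3 unit(s) with Rain ∈ {1, -2, -1}. Their Yield values: 0, 0, 0. Mean = 0.
Difference = 1.6 − 0 = 1.6.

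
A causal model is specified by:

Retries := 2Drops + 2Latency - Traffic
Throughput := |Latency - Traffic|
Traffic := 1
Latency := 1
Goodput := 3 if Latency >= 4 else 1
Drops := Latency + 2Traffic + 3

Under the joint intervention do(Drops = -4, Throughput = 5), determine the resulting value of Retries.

-7

The joint intervention fixes Drops = -4, Throughput = 5, removing each variable's own equation.
Retries = 2Drops + 2Latency - Traffic  [with Drops=-4, Latency=1, Traffic=1]  = -7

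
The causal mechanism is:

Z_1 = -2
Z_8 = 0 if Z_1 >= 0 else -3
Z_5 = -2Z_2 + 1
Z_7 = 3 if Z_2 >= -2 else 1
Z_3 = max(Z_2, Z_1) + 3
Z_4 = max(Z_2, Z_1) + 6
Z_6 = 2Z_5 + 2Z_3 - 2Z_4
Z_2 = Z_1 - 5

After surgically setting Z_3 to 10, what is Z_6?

42

The intervention breaks the incoming arrows to Z_3: Z_3 = max(Z_2, Z_1) + 3 no longer applies, and Z_3 = 10.
Z_2 = Z_1 - 5  [with Z_1=-2]  = -7
Z_4 = max(Z_2, Z_1) + 6  [with Z_2=-7, Z_1=-2]  = 4
Z_5 = -2Z_2 + 1  [with Z_2=-7]  = 15
Z_6 = 2Z_5 + 2Z_3 - 2Z_4  [with Z_5=15, Z_3=10, Z_4=4]  = 42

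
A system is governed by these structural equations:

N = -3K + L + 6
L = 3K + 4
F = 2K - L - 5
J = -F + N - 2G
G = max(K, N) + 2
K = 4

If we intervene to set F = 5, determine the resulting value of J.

-19

Under do(F=5), the mechanism F = 2K - L - 5 is discarded; F is fixed at 5.
L = 3K + 4  [with K=4]  = 16
N = -3K + L + 6  [with K=4, L=16]  = 10
G = max(K, N) + 2  [with K=4, N=10]  = 12
J = -F + N - 2G  [with F=5, N=10, G=12]  = -19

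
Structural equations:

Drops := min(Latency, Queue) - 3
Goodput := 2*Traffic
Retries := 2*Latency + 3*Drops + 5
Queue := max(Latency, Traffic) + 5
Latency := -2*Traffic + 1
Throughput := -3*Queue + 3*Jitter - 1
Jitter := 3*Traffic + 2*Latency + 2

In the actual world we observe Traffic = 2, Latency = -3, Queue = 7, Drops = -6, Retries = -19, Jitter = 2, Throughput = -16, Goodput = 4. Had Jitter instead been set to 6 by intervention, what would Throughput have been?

Intervening sets Jitter = 6 and removes its equation (Jitter := 3*Traffic + 2*Latency + 2).
Latency = -2*Traffic + 1  [with Traffic=2]  = -3
Queue = max(Latency, Traffic) + 5  [with Latency=-3, Traffic=2]  = 7
Throughput = -3*Queue + 3*Jitter - 1  [with Queue=7, Jitter=6]  = -4

-4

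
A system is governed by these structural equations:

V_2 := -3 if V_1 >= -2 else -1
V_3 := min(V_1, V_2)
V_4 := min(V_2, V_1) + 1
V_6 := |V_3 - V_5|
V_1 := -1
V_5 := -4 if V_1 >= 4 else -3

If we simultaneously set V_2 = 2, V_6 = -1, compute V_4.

0

The joint intervention fixes V_2 = 2, V_6 = -1, removing each variable's own equation.
V_4 = min(V_2, V_1) + 1  [with V_2=2, V_1=-1]  = 0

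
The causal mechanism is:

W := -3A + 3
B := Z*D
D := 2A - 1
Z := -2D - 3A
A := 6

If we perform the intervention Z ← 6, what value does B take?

do(Z=6) replaces the equation Z := -2D - 3A with the constant Z = 6.
D = 2A - 1  [with A=6]  = 11
B = Z*D  [with Z=6, D=11]  = 66

66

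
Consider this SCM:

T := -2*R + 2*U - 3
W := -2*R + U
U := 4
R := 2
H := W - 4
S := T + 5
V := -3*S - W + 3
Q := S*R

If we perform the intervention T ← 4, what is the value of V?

-24

The intervention breaks the incoming arrows to T: T := -2*R + 2*U - 3 no longer applies, and T = 4.
S = T + 5  [with T=4]  = 9
W = -2*R + U  [with R=2, U=4]  = 0
V = -3*S - W + 3  [with S=9, W=0]  = -24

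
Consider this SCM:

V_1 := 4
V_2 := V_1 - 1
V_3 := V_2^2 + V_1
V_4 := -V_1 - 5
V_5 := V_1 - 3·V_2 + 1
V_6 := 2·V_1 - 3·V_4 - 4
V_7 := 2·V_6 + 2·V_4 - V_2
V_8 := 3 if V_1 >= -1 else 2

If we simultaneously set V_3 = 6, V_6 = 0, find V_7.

-21

Under do(V_3 = 6, V_6 = 0), each intervened variable's structural equation is replaced by its fixed value.
V_2 = V_1 - 1  [with V_1=4]  = 3
V_4 = -V_1 - 5  [with V_1=4]  = -9
V_7 = 2·V_6 + 2·V_4 - V_2  [with V_6=0, V_4=-9, V_2=3]  = -21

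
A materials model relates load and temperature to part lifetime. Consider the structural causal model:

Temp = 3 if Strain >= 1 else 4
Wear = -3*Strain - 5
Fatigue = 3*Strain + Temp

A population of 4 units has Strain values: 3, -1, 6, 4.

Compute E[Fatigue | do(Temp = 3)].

12

do(Temp=3) breaks Temp's dependence on Strain. With Temp=3 fixed, Fatigue across the units is 12, 0, 21, 15, mean 12.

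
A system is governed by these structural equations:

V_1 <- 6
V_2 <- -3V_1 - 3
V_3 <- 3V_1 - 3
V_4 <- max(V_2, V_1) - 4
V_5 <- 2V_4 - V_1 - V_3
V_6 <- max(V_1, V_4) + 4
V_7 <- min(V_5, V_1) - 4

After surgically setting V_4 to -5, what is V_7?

The intervention breaks the incoming arrows to V_4: V_4 <- max(V_2, V_1) - 4 no longer applies, and V_4 = -5.
V_3 = 3V_1 - 3  [with V_1=6]  = 15
V_5 = 2V_4 - V_1 - V_3  [with V_4=-5, V_1=6, V_3=15]  = -31
V_7 = min(V_5, V_1) - 4  [with V_5=-31, V_1=6]  = -35

-35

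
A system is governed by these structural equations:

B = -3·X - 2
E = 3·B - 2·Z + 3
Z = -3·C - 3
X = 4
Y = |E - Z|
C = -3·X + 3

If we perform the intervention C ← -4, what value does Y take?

66

Under do(C=-4), the mechanism C = -3·X + 3 is discarded; C is fixed at -4.
Z = -3·C - 3  [with C=-4]  = 9
B = -3·X - 2  [with X=4]  = -14
E = 3·B - 2·Z + 3  [with B=-14, Z=9]  = -57
Y = |E - Z|  [with E=-57, Z=9]  = 66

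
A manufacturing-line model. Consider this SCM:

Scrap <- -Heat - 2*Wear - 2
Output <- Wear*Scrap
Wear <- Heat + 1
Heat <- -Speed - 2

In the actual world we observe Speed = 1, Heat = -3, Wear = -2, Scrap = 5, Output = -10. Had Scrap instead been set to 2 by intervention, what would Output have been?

Intervening sets Scrap = 2 and removes its equation (Scrap <- -Heat - 2*Wear - 2).
Heat = -Speed - 2  [with Speed=1]  = -3
Wear = Heat + 1  [with Heat=-3]  = -2
Output = Wear*Scrap  [with Wear=-2, Scrap=2]  = -4

-4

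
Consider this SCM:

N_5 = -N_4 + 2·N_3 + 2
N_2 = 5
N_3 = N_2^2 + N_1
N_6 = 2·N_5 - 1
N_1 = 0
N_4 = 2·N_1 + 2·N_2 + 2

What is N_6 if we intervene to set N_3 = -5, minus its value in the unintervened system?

The intervention breaks the incoming arrows to N_3: N_3 = N_2^2 + N_1 no longer applies, and N_3 = -5.
N_4 = 2·N_1 + 2·N_2 + 2  [with N_1=0, N_2=5]  = 12
N_5 = -N_4 + 2·N_3 + 2  [with N_4=12, N_3=-5]  = -20
N_6 = 2·N_5 - 1  [with N_5=-20]  = -41
Without intervention: N_3 = N_2^2 + N_1  [with N_2=5, N_1=0]  = 25; N_4 = 2·N_1 + 2·N_2 + 2  [with N_1=0, N_2=5]  = 12; N_5 = -N_4 + 2·N_3 + 2  [with N_4=12, N_3=25]  = 40; N_6 = 2·N_5 - 1  [with N_5=40]  = 79.
Change = -41 − 79 = -120.

-120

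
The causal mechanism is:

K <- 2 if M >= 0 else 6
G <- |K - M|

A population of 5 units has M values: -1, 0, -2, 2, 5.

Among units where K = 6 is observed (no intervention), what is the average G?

7.5

Conditioning on K=6 selects the 2 unit(s) with M ∈ {-1, -2}. Their G values: 7, 8. Mean = 7.5.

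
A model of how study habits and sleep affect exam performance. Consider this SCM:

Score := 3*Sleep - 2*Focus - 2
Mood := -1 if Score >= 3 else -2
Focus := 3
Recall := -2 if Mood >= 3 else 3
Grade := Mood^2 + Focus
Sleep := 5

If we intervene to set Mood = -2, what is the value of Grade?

Under do(Mood=-2), the mechanism Mood := -1 if Score >= 3 else -2 is discarded; Mood is fixed at -2.
Grade = Mood^2 + Focus  [with Mood=-2, Focus=3]  = 7

7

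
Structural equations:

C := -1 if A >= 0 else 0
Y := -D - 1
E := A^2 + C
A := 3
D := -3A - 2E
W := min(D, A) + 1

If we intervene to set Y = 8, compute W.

-24

do(Y=8) replaces the equation Y := -D - 1 with the constant Y = 8.
Since W is not a descendant of the intervened variable, it is unaffected.
C = -1 if A >= 0 else 0  [with A=3]  = -1
E = A^2 + C  [with A=3, C=-1]  = 8
D = -3A - 2E  [with A=3, E=8]  = -25
W = min(D, A) + 1  [with D=-25, A=3]  = -24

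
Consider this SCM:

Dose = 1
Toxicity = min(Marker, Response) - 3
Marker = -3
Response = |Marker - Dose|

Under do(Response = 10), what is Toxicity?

The intervention breaks the incoming arrows to Response: Response = |Marker - Dose| no longer applies, and Response = 10.
Toxicity = min(Marker, Response) - 3  [with Marker=-3, Response=10]  = -6

-6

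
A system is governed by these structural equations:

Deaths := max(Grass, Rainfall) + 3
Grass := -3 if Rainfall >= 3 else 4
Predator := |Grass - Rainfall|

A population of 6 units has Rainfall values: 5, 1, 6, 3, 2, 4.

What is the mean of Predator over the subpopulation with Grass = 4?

2.5

E[Predator|Grass=4] averages over only the 2 units with Grass=4 (Rainfall = 1, 2): Predator = 3, 2, mean 2.5.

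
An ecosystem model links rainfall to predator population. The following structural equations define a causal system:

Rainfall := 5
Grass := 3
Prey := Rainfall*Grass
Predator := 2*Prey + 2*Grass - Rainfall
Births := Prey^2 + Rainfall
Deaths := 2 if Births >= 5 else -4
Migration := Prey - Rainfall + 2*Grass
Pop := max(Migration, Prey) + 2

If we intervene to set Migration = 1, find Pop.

17

do(Migration=1) replaces the equation Migration := Prey - Rainfall + 2*Grass with the constant Migration = 1.
Prey = Rainfall*Grass  [with Rainfall=5, Grass=3]  = 15
Pop = max(Migration, Prey) + 2  [with Migration=1, Prey=15]  = 17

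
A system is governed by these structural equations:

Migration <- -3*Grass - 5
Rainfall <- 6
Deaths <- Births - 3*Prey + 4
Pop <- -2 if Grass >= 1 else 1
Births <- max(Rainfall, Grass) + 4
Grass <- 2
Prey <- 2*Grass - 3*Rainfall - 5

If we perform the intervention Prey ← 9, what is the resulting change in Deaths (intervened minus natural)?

do(Prey=9) replaces the equation Prey <- 2*Grass - 3*Rainfall - 5 with the constant Prey = 9.
Births = max(Rainfall, Grass) + 4  [with Rainfall=6, Grass=2]  = 10
Deaths = Births - 3*Prey + 4  [with Births=10, Prey=9]  = -13
Without intervention: Prey = 2*Grass - 3*Rainfall - 5  [with Grass=2, Rainfall=6]  = -19; Births = max(Rainfall, Grass) + 4  [with Rainfall=6, Grass=2]  = 10; Deaths = Births - 3*Prey + 4  [with Births=10, Prey=-19]  = 71.
Change = -13 − 71 = -84.

-84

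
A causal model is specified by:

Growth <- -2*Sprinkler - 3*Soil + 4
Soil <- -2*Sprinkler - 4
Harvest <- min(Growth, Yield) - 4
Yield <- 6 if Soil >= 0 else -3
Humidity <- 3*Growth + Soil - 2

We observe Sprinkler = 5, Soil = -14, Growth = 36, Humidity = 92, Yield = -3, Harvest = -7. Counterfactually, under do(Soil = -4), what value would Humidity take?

Under do(Soil=-4), the mechanism Soil <- -2*Sprinkler - 4 is discarded; Soil is fixed at -4.
Growth = -2*Sprinkler - 3*Soil + 4  [with Sprinkler=5, Soil=-4]  = 6
Humidity = 3*Growth + Soil - 2  [with Growth=6, Soil=-4]  = 12

12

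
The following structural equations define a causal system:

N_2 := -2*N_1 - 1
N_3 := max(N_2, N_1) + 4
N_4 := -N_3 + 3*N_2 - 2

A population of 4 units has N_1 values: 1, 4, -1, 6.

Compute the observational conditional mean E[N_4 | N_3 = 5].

-10

E[N_4|N_3=5] averages over only the 2 units with N_3=5 (N_1 = 1, -1): N_4 = -16, -4, mean -10.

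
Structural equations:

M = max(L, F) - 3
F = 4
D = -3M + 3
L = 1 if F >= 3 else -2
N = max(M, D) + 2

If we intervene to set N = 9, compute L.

1

Under do(N=9), the mechanism N = max(M, D) + 2 is discarded; N is fixed at 9.
No directed path runs from N to L, so L keeps its natural value.
L = 1 if F >= 3 else -2  [with F=4]  = 1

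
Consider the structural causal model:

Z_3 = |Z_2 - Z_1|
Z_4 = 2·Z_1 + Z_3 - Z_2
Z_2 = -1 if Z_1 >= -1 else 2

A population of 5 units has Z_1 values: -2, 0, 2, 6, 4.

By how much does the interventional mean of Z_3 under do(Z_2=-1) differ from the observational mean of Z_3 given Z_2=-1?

-0.6

Under do(Z_2=-1), Z_2's equation is replaced by Z_2=-1 for every unit. Per-unit Z_3: 1, 1, 3, 7, 5. Mean = 3.4.
E[Z_3|Z_2=-1] averages over only the 4 units with Z_2=-1 (Z_1 = 0, 2, 6, 4): Z_3 = 1, 3, 7, 5, mean 4.
Difference = 3.4 − 4 = -0.6.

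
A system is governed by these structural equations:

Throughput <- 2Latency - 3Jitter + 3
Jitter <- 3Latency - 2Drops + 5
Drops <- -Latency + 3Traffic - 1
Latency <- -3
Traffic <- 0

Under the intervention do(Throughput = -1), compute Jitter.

The intervention breaks the incoming arrows to Throughput: Throughput <- 2Latency - 3Jitter + 3 no longer applies, and Throughput = -1.
Since Jitter is not a descendant of the intervened variable, it is unaffected.
Drops = -Latency + 3Traffic - 1  [with Latency=-3, Traffic=0]  = 2
Jitter = 3Latency - 2Drops + 5  [with Latency=-3, Drops=2]  = -8

-8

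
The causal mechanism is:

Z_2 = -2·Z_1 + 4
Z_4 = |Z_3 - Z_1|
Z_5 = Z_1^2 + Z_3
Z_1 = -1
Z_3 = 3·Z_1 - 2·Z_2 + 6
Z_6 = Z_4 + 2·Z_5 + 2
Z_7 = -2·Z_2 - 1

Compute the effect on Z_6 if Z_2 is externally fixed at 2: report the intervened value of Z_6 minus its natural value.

8

Under do(Z_2=2), the mechanism Z_2 = -2·Z_1 + 4 is discarded; Z_2 is fixed at 2.
Z_3 = 3·Z_1 - 2·Z_2 + 6  [with Z_1=-1, Z_2=2]  = -1
Z_4 = |Z_3 - Z_1|  [with Z_3=-1, Z_1=-1]  = 0
Z_5 = Z_1^2 + Z_3  [with Z_1=-1, Z_3=-1]  = 0
Z_6 = Z_4 + 2·Z_5 + 2  [with Z_4=0, Z_5=0]  = 2
Without intervention: Z_2 = -2·Z_1 + 4  [with Z_1=-1]  = 6; Z_3 = 3·Z_1 - 2·Z_2 + 6  [with Z_1=-1, Z_2=6]  = -9; Z_4 = |Z_3 - Z_1|  [with Z_3=-9, Z_1=-1]  = 8; Z_5 = Z_1^2 + Z_3  [with Z_1=-1, Z_3=-9]  = -8; Z_6 = Z_4 + 2·Z_5 + 2  [with Z_4=8, Z_5=-8]  = -6.
Change = 2 − (-6) = 8.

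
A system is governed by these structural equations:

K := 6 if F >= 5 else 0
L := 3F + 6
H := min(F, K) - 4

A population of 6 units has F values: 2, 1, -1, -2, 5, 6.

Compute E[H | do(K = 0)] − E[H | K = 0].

0.25

Every unit gets K=0 under the intervention. H values become -4, -4, -5, -6, -4, -4; E[H|do(K=0)] = -4.5.
Conditioning on K=0 selects the 4 unit(s) with F ∈ {2, 1, -1, -2}. Their H values: -4, -4, -5, -6. Mean = -4.75.
Difference = -4.5 − (-4.75) = 0.25.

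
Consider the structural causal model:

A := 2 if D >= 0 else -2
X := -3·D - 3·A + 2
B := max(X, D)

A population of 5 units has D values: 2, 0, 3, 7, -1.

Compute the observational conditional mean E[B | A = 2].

3

Observing A=2 restricts to units where A's equation naturally yields 2: D ∈ {2, 0, 3, 7}. In that subpopulation B = 2, 0, 3, 7, mean 3.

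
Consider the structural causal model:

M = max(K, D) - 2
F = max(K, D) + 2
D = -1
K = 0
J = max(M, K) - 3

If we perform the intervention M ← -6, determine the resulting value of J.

-3

The intervention breaks the incoming arrows to M: M = max(K, D) - 2 no longer applies, and M = -6.
J = max(M, K) - 3  [with M=-6, K=0]  = -3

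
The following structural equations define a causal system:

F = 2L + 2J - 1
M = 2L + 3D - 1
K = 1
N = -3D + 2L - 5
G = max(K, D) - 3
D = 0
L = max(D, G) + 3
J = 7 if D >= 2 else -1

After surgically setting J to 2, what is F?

Under do(J=2), the mechanism J = 7 if D >= 2 else -1 is discarded; J is fixed at 2.
G = max(K, D) - 3  [with K=1, D=0]  = -2
L = max(D, G) + 3  [with D=0, G=-2]  = 3
F = 2L + 2J - 1  [with L=3, J=2]  = 9

9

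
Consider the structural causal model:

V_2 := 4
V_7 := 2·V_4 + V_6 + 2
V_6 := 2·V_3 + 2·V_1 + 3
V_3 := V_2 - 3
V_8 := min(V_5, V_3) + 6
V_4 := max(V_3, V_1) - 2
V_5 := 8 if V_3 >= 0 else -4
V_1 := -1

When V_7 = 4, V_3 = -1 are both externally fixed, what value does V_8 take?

2

Setting V_7 = 4, V_3 = -1 by intervention discards those variables' equations.
V_5 = 8 if V_3 >= 0 else -4  [with V_3=-1]  = -4
V_8 = min(V_5, V_3) + 6  [with V_5=-4, V_3=-1]  = 2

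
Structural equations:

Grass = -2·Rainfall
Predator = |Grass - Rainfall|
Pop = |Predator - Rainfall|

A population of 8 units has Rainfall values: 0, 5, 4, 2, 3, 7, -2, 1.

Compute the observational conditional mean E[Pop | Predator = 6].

Conditioning on Predator=6 selects the 2 unit(s) with Rainfall ∈ {2, -2}. Their Pop values: 4, 8. Mean = 6.

6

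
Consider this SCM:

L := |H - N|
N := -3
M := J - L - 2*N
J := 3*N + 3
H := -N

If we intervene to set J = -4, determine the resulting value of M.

-4

do(J=-4) replaces the equation J := 3*N + 3 with the constant J = -4.
H = -N  [with N=-3]  = 3
L = |H - N|  [with H=3, N=-3]  = 6
M = J - L - 2*N  [with J=-4, L=6, N=-3]  = -4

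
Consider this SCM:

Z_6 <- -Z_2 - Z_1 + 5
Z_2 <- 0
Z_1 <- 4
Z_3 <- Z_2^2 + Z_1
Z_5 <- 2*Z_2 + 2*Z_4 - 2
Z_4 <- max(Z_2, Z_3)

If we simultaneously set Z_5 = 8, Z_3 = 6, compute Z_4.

Under do(Z_5 = 8, Z_3 = 6), each intervened variable's structural equation is replaced by its fixed value.
Z_4 = max(Z_2, Z_3)  [with Z_2=0, Z_3=6]  = 6

6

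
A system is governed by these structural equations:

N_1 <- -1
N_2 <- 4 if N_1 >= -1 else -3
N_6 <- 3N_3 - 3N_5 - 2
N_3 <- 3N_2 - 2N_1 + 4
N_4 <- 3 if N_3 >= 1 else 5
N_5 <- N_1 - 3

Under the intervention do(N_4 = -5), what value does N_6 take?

Under do(N_4=-5), the mechanism N_4 <- 3 if N_3 >= 1 else 5 is discarded; N_4 is fixed at -5.
Since N_6 is not a descendant of the intervened variable, it is unaffected.
N_2 = 4 if N_1 >= -1 else -3  [with N_1=-1]  = 4
N_3 = 3N_2 - 2N_1 + 4  [with N_2=4, N_1=-1]  = 18
N_5 = N_1 - 3  [with N_1=-1]  = -4
N_6 = 3N_3 - 3N_5 - 2  [with N_3=18, N_5=-4]  = 64

64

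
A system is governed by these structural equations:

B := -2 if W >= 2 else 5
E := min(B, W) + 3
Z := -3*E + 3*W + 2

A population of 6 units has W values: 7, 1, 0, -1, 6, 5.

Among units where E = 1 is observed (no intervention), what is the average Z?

17

Conditioning on E=1 selects the 3 unit(s) with W ∈ {7, 6, 5}. Their Z values: 20, 17, 14. Mean = 17.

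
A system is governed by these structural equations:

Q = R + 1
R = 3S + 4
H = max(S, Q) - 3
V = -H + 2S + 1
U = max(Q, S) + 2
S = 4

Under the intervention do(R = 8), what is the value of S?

4

Under do(R=8), the mechanism R = 3S + 4 is discarded; R is fixed at 8.
S is not downstream of the intervention, so its value is determined by the original equations.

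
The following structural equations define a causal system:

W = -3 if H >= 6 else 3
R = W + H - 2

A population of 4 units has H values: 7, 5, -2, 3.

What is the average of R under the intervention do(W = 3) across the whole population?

Under do(W=3), W's equation is replaced by W=3 for every unit. Per-unit R: 8, 6, -1, 4. Mean = 4.25.

4.25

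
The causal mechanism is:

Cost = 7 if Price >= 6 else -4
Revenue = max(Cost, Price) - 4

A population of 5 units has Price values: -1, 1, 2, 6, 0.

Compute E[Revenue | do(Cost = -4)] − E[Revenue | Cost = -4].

do(Cost=-4) breaks Cost's dependence on Price. With Cost=-4 fixed, Revenue across the units is -5, -3, -2, 2, -4, mean -2.4.
Conditioning on Cost=-4 selects the 4 unit(s) with Price ∈ {-1, 1, 2, 0}. Their Revenue values: -5, -3, -2, -4. Mean = -3.5.
Difference = -2.4 − (-3.5) = 1.1.

1.1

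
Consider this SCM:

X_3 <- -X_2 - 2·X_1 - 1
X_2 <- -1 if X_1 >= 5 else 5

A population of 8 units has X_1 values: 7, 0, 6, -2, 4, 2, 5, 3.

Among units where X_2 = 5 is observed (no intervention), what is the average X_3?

-8.8

E[X_3|X_2=5] averages over only the 5 units with X_2=5 (X_1 = 0, -2, 4, 2, 3): X_3 = -6, -2, -14, -10, -12, mean -8.8.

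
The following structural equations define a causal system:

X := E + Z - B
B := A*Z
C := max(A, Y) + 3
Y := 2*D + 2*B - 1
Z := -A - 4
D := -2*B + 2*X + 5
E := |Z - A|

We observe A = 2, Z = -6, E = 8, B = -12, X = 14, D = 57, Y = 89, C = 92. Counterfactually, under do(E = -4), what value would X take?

2

do(E=-4) replaces the equation E := |Z - A| with the constant E = -4.
Z = -A - 4  [with A=2]  = -6
B = A*Z  [with A=2, Z=-6]  = -12
X = E + Z - B  [with E=-4, Z=-6, B=-12]  = 2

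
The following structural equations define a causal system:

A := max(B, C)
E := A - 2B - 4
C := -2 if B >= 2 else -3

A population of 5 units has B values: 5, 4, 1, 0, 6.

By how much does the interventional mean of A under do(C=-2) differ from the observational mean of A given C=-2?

Every unit gets C=-2 under the intervention. A values become 5, 4, 1, 0, 6; E[A|do(C=-2)] = 3.2.
Conditioning on C=-2 selects the 3 unit(s) with B ∈ {5, 4, 6}. Their A values: 5, 4, 6. Mean = 5.
Difference = 3.2 − 5 = -1.8.

-1.8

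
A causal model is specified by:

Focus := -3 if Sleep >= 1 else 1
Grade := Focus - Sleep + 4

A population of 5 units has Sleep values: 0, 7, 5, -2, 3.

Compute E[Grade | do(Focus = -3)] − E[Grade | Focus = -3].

2.4

Under do(Focus=-3), Focus's equation is replaced by Focus=-3 for every unit. Per-unit Grade: 1, -6, -4, 3, -2. Mean = -1.6.
Observing Focus=-3 restricts to units where Focus's equation naturally yields -3: Sleep ∈ {7, 5, 3}. In that subpopulation Grade = -6, -4, -2, mean -4.
Difference = -1.6 − (-4) = 2.4.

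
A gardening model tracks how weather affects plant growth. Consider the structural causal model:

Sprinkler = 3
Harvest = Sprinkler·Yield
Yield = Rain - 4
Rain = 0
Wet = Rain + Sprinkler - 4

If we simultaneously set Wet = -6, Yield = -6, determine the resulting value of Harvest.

-18

Setting Wet = -6, Yield = -6 by intervention discards those variables' equations.
Harvest = Sprinkler·Yield  [with Sprinkler=3, Yield=-6]  = -18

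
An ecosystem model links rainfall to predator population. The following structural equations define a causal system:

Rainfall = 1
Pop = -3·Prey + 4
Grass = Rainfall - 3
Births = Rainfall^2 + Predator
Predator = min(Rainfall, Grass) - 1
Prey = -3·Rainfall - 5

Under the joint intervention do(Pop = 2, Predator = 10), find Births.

Setting Pop = 2, Predator = 10 by intervention discards those variables' equations.
Births = Rainfall^2 + Predator  [with Rainfall=1, Predator=10]  = 11

11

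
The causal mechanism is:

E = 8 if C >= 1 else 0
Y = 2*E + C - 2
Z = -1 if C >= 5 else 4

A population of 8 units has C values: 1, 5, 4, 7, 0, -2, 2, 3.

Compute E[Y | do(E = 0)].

0.5

Under do(E=0), E's equation is replaced by E=0 for every unit. Per-unit Y: -1, 3, 2, 5, -2, -4, 0, 1. Mean = 0.5.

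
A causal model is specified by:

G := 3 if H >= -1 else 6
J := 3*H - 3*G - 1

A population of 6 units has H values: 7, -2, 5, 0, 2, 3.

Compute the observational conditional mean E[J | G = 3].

0.2

E[J|G=3] averages over only the 5 units with G=3 (H = 7, 5, 0, 2, 3): J = 11, 5, -10, -4, -1, mean 0.2.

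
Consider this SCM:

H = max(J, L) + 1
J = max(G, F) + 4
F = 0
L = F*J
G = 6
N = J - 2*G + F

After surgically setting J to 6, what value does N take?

do(J=6) replaces the equation J = max(G, F) + 4 with the constant J = 6.
N = J - 2*G + F  [with J=6, G=6, F=0]  = -6

-6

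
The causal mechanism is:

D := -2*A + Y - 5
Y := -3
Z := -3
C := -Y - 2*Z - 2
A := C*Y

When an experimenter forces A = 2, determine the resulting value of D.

Intervening sets A = 2 and removes its equation (A := C*Y).
D = -2*A + Y - 5  [with A=2, Y=-3]  = -12

-12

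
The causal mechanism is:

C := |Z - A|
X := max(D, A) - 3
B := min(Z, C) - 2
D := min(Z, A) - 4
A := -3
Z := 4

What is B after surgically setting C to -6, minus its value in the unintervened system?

Under do(C=-6), the mechanism C := |Z - A| is discarded; C is fixed at -6.
B = min(Z, C) - 2  [with Z=4, C=-6]  = -8
Without intervention: C = |Z - A|  [with Z=4, A=-3]  = 7; B = min(Z, C) - 2  [with Z=4, C=7]  = 2.
Change = -8 − 2 = -10.

-10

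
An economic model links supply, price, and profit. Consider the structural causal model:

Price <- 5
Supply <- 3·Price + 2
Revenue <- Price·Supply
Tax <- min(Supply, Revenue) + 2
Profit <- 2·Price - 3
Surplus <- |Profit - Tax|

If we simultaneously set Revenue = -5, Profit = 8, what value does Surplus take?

Setting Revenue = -5, Profit = 8 by intervention discards those variables' equations.
Supply = 3·Price + 2  [with Price=5]  = 17
Tax = min(Supply, Revenue) + 2  [with Supply=17, Revenue=-5]  = -3
Surplus = |Profit - Tax|  [with Profit=8, Tax=-3]  = 11

11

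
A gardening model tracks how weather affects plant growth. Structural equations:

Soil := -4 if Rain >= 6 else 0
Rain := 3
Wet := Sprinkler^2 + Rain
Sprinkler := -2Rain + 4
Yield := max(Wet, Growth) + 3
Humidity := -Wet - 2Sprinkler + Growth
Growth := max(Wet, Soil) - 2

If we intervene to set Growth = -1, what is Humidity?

-4

The intervention breaks the incoming arrows to Growth: Growth := max(Wet, Soil) - 2 no longer applies, and Growth = -1.
Sprinkler = -2Rain + 4  [with Rain=3]  = -2
Wet = Sprinkler^2 + Rain  [with Sprinkler=-2, Rain=3]  = 7
Humidity = -Wet - 2Sprinkler + Growth  [with Wet=7, Sprinkler=-2, Growth=-1]  = -4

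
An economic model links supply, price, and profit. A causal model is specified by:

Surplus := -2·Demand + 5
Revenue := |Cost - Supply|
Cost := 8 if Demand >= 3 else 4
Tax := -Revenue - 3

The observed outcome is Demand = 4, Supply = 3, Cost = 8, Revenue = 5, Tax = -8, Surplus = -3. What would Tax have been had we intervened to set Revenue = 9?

Intervening sets Revenue = 9 and removes its equation (Revenue := |Cost - Supply|).
Tax = -Revenue - 3  [with Revenue=9]  = -12

-12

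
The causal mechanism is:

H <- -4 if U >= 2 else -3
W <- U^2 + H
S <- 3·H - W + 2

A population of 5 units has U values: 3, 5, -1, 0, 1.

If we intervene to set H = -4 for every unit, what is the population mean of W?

do(H=-4) breaks H's dependence on U. With H=-4 fixed, W across the units is 5, 21, -3, -4, -3, mean 3.2.

3.2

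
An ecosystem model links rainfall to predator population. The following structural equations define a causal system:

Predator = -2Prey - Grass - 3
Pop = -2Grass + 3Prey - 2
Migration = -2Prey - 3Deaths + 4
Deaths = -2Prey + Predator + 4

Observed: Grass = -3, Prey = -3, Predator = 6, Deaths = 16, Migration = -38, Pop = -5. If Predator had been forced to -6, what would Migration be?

do(Predator=-6) replaces the equation Predator = -2Prey - Grass - 3 with the constant Predator = -6.
Deaths = -2Prey + Predator + 4  [with Prey=-3, Predator=-6]  = 4
Migration = -2Prey - 3Deaths + 4  [with Prey=-3, Deaths=4]  = -2

-2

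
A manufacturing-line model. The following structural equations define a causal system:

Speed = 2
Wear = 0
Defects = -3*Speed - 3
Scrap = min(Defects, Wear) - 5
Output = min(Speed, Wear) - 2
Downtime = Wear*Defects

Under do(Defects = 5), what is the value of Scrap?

The intervention breaks the incoming arrows to Defects: Defects = -3*Speed - 3 no longer applies, and Defects = 5.
Scrap = min(Defects, Wear) - 5  [with Defects=5, Wear=0]  = -5

-5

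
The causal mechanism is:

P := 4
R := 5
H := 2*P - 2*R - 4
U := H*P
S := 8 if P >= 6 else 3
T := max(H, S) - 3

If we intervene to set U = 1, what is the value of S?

3

Intervening sets U = 1 and removes its equation (U := H*P).
No directed path runs from U to S, so S keeps its natural value.
S = 8 if P >= 6 else 3  [with P=4]  = 3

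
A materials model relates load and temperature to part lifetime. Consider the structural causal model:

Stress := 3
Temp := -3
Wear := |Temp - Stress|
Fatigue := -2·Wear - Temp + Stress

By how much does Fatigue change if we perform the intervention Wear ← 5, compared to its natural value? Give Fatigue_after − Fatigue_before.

2

The intervention breaks the incoming arrows to Wear: Wear := |Temp - Stress| no longer applies, and Wear = 5.
Fatigue = -2·Wear - Temp + Stress  [with Wear=5, Temp=-3, Stress=3]  = -4
Without intervention: Wear = |Temp - Stress|  [with Temp=-3, Stress=3]  = 6; Fatigue = -2·Wear - Temp + Stress  [with Wear=6, Temp=-3, Stress=3]  = -6.
Change = -4 − (-6) = 2.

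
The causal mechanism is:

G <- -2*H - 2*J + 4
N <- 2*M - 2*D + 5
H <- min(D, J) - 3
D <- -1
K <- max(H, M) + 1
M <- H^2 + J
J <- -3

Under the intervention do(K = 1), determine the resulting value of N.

The intervention breaks the incoming arrows to K: K <- max(H, M) + 1 no longer applies, and K = 1.
N is not downstream of the intervention, so its value is determined by the original equations.
H = min(D, J) - 3  [with D=-1, J=-3]  = -6
M = H^2 + J  [with H=-6, J=-3]  = 33
N = 2*M - 2*D + 5  [with M=33, D=-1]  = 73

73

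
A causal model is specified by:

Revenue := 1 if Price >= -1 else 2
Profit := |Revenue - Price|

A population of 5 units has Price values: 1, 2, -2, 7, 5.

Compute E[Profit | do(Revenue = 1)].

The intervention sets Revenue=1 in all 5 units regardless of Price. Recomputing Profit per unit gives 0, 1, 3, 6, 4; average 2.8.

2.8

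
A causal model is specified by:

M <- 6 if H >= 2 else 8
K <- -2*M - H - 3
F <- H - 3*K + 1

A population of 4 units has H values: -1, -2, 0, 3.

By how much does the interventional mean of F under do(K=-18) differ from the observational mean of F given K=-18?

-1

The intervention sets K=-18 in all 4 units regardless of H. Recomputing F per unit gives 54, 53, 55, 58; average 55.
E[F|K=-18] averages over only the 2 units with K=-18 (H = -1, 3): F = 54, 58, mean 56.
Difference = 55 − 56 = -1.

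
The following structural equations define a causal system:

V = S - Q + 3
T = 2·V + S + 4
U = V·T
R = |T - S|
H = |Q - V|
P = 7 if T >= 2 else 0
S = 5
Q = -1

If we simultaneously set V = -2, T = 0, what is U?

Under do(V = -2, T = 0), each intervened variable's structural equation is replaced by its fixed value.
U = V·T  [with V=-2, T=0]  = 0

0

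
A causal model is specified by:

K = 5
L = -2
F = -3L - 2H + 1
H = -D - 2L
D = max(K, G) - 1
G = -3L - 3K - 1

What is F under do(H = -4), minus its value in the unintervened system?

8

The intervention breaks the incoming arrows to H: H = -D - 2L no longer applies, and H = -4.
F = -3L - 2H + 1  [with L=-2, H=-4]  = 15
Without intervention: G = -3L - 3K - 1  [with L=-2, K=5]  = -10; D = max(K, G) - 1  [with K=5, G=-10]  = 4; H = -D - 2L  [with D=4, L=-2]  = 0; F = -3L - 2H + 1  [with L=-2, H=0]  = 7.
Change = 15 − 7 = 8.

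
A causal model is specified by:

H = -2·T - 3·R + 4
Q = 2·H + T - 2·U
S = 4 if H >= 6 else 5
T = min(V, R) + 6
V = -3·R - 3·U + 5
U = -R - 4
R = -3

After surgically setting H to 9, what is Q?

23

Under do(H=9), the mechanism H = -2·T - 3·R + 4 is discarded; H is fixed at 9.
U = -R - 4  [with R=-3]  = -1
V = -3·R - 3·U + 5  [with R=-3, U=-1]  = 17
T = min(V, R) + 6  [with V=17, R=-3]  = 3
Q = 2·H + T - 2·U  [with H=9, T=3, U=-1]  = 23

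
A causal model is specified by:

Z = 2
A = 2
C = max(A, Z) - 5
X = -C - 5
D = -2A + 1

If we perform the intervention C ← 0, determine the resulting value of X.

The intervention breaks the incoming arrows to C: C = max(A, Z) - 5 no longer applies, and C = 0.
X = -C - 5  [with C=0]  = -5

-5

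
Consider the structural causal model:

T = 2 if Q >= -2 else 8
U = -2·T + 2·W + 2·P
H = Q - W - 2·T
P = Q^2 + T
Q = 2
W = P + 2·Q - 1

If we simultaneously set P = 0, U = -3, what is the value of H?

Setting P = 0, U = -3 by intervention discards those variables' equations.
T = 2 if Q >= -2 else 8  [with Q=2]  = 2
W = P + 2·Q - 1  [with P=0, Q=2]  = 3
H = Q - W - 2·T  [with Q=2, W=3, T=2]  = -5

-5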